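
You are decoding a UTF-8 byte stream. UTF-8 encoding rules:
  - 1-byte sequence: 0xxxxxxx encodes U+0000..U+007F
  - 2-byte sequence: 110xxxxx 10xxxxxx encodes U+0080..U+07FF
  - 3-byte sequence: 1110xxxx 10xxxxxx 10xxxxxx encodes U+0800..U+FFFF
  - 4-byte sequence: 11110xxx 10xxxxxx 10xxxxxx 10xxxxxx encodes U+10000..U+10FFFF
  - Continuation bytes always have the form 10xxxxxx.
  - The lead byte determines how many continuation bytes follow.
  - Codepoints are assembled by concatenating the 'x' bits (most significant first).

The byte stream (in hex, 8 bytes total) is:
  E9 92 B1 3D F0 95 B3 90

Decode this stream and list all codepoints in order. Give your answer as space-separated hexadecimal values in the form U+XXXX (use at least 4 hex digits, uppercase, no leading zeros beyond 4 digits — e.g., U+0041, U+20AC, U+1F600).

Answer: U+94B1 U+003D U+15CD0

Derivation:
Byte[0]=E9: 3-byte lead, need 2 cont bytes. acc=0x9
Byte[1]=92: continuation. acc=(acc<<6)|0x12=0x252
Byte[2]=B1: continuation. acc=(acc<<6)|0x31=0x94B1
Completed: cp=U+94B1 (starts at byte 0)
Byte[3]=3D: 1-byte ASCII. cp=U+003D
Byte[4]=F0: 4-byte lead, need 3 cont bytes. acc=0x0
Byte[5]=95: continuation. acc=(acc<<6)|0x15=0x15
Byte[6]=B3: continuation. acc=(acc<<6)|0x33=0x573
Byte[7]=90: continuation. acc=(acc<<6)|0x10=0x15CD0
Completed: cp=U+15CD0 (starts at byte 4)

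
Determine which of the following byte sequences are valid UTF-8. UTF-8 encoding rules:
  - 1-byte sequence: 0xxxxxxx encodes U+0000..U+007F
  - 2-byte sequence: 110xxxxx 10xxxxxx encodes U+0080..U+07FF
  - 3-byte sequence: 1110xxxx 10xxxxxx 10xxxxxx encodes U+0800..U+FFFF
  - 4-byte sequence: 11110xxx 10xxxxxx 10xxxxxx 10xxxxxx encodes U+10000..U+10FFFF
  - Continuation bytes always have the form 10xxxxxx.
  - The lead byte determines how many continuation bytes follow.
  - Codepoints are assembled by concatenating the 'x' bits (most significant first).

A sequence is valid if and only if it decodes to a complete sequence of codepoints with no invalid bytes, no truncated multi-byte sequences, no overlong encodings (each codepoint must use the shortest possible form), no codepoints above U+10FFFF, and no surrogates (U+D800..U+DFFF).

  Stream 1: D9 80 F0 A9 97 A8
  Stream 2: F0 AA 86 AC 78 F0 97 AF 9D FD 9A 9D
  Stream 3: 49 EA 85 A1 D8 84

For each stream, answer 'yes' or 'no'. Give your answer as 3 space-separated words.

Answer: yes no yes

Derivation:
Stream 1: decodes cleanly. VALID
Stream 2: error at byte offset 9. INVALID
Stream 3: decodes cleanly. VALID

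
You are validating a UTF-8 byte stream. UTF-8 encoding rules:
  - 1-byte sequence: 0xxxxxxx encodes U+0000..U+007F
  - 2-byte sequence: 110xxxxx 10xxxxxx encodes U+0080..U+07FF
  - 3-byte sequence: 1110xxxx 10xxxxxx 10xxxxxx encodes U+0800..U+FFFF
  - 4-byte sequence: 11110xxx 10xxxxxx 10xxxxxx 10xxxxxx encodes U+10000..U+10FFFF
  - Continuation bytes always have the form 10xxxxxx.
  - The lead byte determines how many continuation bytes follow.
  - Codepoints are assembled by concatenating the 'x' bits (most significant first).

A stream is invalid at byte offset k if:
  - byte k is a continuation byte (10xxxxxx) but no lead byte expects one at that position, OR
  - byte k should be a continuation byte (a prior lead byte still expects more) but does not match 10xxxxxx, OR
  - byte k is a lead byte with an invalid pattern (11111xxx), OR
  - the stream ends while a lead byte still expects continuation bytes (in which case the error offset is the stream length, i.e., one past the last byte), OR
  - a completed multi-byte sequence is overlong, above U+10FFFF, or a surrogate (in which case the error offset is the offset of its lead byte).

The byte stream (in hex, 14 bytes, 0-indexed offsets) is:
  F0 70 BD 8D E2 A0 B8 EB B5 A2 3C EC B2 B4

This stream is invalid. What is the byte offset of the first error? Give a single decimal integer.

Byte[0]=F0: 4-byte lead, need 3 cont bytes. acc=0x0
Byte[1]=70: expected 10xxxxxx continuation. INVALID

Answer: 1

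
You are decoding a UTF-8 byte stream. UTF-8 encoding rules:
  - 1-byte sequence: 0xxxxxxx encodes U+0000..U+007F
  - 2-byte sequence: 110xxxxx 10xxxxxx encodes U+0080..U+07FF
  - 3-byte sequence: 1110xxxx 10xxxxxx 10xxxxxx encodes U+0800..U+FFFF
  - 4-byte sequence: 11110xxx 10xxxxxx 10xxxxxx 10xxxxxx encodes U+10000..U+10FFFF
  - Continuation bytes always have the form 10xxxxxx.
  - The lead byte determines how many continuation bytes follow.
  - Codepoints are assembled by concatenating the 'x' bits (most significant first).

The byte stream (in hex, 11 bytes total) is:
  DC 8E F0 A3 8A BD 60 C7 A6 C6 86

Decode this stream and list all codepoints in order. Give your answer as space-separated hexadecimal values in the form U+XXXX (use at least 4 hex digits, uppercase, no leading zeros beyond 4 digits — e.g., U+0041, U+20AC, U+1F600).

Answer: U+070E U+232BD U+0060 U+01E6 U+0186

Derivation:
Byte[0]=DC: 2-byte lead, need 1 cont bytes. acc=0x1C
Byte[1]=8E: continuation. acc=(acc<<6)|0x0E=0x70E
Completed: cp=U+070E (starts at byte 0)
Byte[2]=F0: 4-byte lead, need 3 cont bytes. acc=0x0
Byte[3]=A3: continuation. acc=(acc<<6)|0x23=0x23
Byte[4]=8A: continuation. acc=(acc<<6)|0x0A=0x8CA
Byte[5]=BD: continuation. acc=(acc<<6)|0x3D=0x232BD
Completed: cp=U+232BD (starts at byte 2)
Byte[6]=60: 1-byte ASCII. cp=U+0060
Byte[7]=C7: 2-byte lead, need 1 cont bytes. acc=0x7
Byte[8]=A6: continuation. acc=(acc<<6)|0x26=0x1E6
Completed: cp=U+01E6 (starts at byte 7)
Byte[9]=C6: 2-byte lead, need 1 cont bytes. acc=0x6
Byte[10]=86: continuation. acc=(acc<<6)|0x06=0x186
Completed: cp=U+0186 (starts at byte 9)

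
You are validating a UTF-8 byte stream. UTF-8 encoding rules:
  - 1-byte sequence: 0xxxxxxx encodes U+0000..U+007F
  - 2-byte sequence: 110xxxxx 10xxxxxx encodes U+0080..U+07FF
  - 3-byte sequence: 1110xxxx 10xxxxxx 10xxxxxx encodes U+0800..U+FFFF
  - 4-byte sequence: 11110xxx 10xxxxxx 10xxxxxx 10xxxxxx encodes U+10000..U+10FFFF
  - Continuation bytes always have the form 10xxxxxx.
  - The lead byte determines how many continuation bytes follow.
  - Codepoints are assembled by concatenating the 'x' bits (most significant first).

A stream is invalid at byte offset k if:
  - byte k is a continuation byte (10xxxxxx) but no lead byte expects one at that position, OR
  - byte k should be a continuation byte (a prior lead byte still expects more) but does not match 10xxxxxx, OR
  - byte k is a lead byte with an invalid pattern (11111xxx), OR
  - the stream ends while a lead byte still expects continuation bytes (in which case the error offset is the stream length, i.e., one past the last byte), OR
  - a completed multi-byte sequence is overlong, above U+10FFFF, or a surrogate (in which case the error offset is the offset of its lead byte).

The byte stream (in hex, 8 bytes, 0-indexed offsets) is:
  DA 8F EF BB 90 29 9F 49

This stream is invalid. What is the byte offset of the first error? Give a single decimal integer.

Answer: 6

Derivation:
Byte[0]=DA: 2-byte lead, need 1 cont bytes. acc=0x1A
Byte[1]=8F: continuation. acc=(acc<<6)|0x0F=0x68F
Completed: cp=U+068F (starts at byte 0)
Byte[2]=EF: 3-byte lead, need 2 cont bytes. acc=0xF
Byte[3]=BB: continuation. acc=(acc<<6)|0x3B=0x3FB
Byte[4]=90: continuation. acc=(acc<<6)|0x10=0xFED0
Completed: cp=U+FED0 (starts at byte 2)
Byte[5]=29: 1-byte ASCII. cp=U+0029
Byte[6]=9F: INVALID lead byte (not 0xxx/110x/1110/11110)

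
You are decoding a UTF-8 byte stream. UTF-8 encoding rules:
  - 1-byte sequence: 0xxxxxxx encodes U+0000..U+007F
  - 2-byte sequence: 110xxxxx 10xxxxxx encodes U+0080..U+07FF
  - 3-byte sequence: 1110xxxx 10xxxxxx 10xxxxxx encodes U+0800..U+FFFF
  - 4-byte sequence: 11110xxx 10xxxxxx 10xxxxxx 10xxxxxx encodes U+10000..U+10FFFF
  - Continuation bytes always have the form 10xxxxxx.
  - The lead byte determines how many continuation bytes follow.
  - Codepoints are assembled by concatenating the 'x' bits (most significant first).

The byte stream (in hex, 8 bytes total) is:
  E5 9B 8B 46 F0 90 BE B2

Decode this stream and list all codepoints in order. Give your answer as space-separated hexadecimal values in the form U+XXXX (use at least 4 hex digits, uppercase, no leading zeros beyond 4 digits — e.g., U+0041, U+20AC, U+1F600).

Byte[0]=E5: 3-byte lead, need 2 cont bytes. acc=0x5
Byte[1]=9B: continuation. acc=(acc<<6)|0x1B=0x15B
Byte[2]=8B: continuation. acc=(acc<<6)|0x0B=0x56CB
Completed: cp=U+56CB (starts at byte 0)
Byte[3]=46: 1-byte ASCII. cp=U+0046
Byte[4]=F0: 4-byte lead, need 3 cont bytes. acc=0x0
Byte[5]=90: continuation. acc=(acc<<6)|0x10=0x10
Byte[6]=BE: continuation. acc=(acc<<6)|0x3E=0x43E
Byte[7]=B2: continuation. acc=(acc<<6)|0x32=0x10FB2
Completed: cp=U+10FB2 (starts at byte 4)

Answer: U+56CB U+0046 U+10FB2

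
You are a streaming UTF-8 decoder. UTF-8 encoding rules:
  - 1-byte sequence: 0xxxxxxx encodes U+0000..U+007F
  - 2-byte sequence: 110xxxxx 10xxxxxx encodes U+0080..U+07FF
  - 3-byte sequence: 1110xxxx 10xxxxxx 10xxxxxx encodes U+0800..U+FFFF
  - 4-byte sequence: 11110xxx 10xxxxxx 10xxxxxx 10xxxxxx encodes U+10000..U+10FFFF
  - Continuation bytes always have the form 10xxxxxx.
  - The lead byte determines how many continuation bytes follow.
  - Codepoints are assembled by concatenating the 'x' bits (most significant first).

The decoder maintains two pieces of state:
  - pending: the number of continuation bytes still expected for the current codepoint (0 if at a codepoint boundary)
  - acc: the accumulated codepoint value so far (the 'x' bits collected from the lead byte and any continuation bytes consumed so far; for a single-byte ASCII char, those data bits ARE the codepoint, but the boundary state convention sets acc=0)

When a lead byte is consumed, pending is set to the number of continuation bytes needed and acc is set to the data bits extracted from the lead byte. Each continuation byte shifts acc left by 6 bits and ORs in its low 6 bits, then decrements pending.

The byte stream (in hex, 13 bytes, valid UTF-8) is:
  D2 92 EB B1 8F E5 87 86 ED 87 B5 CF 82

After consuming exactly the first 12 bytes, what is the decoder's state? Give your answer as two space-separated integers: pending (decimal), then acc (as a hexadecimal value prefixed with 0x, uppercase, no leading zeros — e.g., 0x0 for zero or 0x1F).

Answer: 1 0xF

Derivation:
Byte[0]=D2: 2-byte lead. pending=1, acc=0x12
Byte[1]=92: continuation. acc=(acc<<6)|0x12=0x492, pending=0
Byte[2]=EB: 3-byte lead. pending=2, acc=0xB
Byte[3]=B1: continuation. acc=(acc<<6)|0x31=0x2F1, pending=1
Byte[4]=8F: continuation. acc=(acc<<6)|0x0F=0xBC4F, pending=0
Byte[5]=E5: 3-byte lead. pending=2, acc=0x5
Byte[6]=87: continuation. acc=(acc<<6)|0x07=0x147, pending=1
Byte[7]=86: continuation. acc=(acc<<6)|0x06=0x51C6, pending=0
Byte[8]=ED: 3-byte lead. pending=2, acc=0xD
Byte[9]=87: continuation. acc=(acc<<6)|0x07=0x347, pending=1
Byte[10]=B5: continuation. acc=(acc<<6)|0x35=0xD1F5, pending=0
Byte[11]=CF: 2-byte lead. pending=1, acc=0xF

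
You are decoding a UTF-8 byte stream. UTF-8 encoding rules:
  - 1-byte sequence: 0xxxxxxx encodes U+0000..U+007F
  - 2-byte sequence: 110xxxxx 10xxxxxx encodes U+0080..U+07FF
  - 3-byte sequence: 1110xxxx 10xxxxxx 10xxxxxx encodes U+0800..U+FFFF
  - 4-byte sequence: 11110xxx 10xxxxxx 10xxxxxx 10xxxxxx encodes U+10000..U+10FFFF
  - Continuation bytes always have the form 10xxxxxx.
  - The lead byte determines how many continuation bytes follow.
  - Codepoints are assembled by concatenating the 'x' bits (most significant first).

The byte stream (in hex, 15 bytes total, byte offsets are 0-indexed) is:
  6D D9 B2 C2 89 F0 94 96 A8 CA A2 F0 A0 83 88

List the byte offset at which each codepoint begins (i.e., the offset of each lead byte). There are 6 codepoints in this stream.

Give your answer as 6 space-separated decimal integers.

Answer: 0 1 3 5 9 11

Derivation:
Byte[0]=6D: 1-byte ASCII. cp=U+006D
Byte[1]=D9: 2-byte lead, need 1 cont bytes. acc=0x19
Byte[2]=B2: continuation. acc=(acc<<6)|0x32=0x672
Completed: cp=U+0672 (starts at byte 1)
Byte[3]=C2: 2-byte lead, need 1 cont bytes. acc=0x2
Byte[4]=89: continuation. acc=(acc<<6)|0x09=0x89
Completed: cp=U+0089 (starts at byte 3)
Byte[5]=F0: 4-byte lead, need 3 cont bytes. acc=0x0
Byte[6]=94: continuation. acc=(acc<<6)|0x14=0x14
Byte[7]=96: continuation. acc=(acc<<6)|0x16=0x516
Byte[8]=A8: continuation. acc=(acc<<6)|0x28=0x145A8
Completed: cp=U+145A8 (starts at byte 5)
Byte[9]=CA: 2-byte lead, need 1 cont bytes. acc=0xA
Byte[10]=A2: continuation. acc=(acc<<6)|0x22=0x2A2
Completed: cp=U+02A2 (starts at byte 9)
Byte[11]=F0: 4-byte lead, need 3 cont bytes. acc=0x0
Byte[12]=A0: continuation. acc=(acc<<6)|0x20=0x20
Byte[13]=83: continuation. acc=(acc<<6)|0x03=0x803
Byte[14]=88: continuation. acc=(acc<<6)|0x08=0x200C8
Completed: cp=U+200C8 (starts at byte 11)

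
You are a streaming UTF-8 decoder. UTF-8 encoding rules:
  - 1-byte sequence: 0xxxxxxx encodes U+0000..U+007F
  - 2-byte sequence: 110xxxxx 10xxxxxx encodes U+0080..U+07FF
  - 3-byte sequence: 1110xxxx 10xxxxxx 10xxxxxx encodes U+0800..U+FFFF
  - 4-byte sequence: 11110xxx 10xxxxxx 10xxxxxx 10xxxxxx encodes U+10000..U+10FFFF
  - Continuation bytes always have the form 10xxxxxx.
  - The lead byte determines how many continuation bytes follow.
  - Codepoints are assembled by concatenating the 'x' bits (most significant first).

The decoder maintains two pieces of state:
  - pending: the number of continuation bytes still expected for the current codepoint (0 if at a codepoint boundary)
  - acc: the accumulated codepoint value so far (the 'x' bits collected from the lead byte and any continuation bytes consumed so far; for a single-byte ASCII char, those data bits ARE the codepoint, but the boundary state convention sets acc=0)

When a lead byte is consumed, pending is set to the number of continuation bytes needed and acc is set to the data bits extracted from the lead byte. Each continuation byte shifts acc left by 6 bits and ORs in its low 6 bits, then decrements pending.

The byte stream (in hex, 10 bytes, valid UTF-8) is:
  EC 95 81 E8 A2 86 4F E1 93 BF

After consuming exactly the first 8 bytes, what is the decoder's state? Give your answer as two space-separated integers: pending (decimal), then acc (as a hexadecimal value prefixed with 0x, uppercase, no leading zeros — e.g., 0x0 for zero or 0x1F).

Byte[0]=EC: 3-byte lead. pending=2, acc=0xC
Byte[1]=95: continuation. acc=(acc<<6)|0x15=0x315, pending=1
Byte[2]=81: continuation. acc=(acc<<6)|0x01=0xC541, pending=0
Byte[3]=E8: 3-byte lead. pending=2, acc=0x8
Byte[4]=A2: continuation. acc=(acc<<6)|0x22=0x222, pending=1
Byte[5]=86: continuation. acc=(acc<<6)|0x06=0x8886, pending=0
Byte[6]=4F: 1-byte. pending=0, acc=0x0
Byte[7]=E1: 3-byte lead. pending=2, acc=0x1

Answer: 2 0x1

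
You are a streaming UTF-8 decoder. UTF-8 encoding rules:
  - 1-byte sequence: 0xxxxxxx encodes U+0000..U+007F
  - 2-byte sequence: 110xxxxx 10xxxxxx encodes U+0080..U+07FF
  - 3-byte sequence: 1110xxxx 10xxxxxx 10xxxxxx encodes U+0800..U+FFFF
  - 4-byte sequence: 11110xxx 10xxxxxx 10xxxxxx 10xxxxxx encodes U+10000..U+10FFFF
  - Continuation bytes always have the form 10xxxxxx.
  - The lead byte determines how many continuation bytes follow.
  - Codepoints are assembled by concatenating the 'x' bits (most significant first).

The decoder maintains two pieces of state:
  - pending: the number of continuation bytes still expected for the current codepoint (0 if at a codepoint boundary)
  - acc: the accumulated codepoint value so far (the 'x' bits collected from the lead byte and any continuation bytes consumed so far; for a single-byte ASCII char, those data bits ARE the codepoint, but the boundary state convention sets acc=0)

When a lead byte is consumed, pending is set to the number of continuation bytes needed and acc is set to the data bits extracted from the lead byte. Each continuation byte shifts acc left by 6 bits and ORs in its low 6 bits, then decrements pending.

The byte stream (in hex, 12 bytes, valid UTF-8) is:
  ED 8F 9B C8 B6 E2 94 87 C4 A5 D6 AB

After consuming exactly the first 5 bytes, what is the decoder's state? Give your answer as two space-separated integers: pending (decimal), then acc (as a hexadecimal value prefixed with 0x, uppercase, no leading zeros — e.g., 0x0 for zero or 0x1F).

Answer: 0 0x236

Derivation:
Byte[0]=ED: 3-byte lead. pending=2, acc=0xD
Byte[1]=8F: continuation. acc=(acc<<6)|0x0F=0x34F, pending=1
Byte[2]=9B: continuation. acc=(acc<<6)|0x1B=0xD3DB, pending=0
Byte[3]=C8: 2-byte lead. pending=1, acc=0x8
Byte[4]=B6: continuation. acc=(acc<<6)|0x36=0x236, pending=0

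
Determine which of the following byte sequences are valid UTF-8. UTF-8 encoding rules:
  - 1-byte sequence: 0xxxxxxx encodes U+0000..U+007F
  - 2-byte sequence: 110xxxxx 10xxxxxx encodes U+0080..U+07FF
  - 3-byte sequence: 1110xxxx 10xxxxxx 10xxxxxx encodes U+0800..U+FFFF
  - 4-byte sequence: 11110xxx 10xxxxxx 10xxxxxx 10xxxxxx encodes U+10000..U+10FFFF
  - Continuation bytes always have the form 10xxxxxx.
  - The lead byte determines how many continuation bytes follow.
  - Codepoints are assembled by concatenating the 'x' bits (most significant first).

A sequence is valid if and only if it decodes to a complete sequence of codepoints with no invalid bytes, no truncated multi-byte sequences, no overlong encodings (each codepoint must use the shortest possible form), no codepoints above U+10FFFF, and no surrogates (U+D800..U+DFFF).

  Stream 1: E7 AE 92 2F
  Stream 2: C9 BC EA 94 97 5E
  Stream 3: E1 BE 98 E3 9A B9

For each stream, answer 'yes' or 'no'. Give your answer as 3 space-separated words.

Answer: yes yes yes

Derivation:
Stream 1: decodes cleanly. VALID
Stream 2: decodes cleanly. VALID
Stream 3: decodes cleanly. VALID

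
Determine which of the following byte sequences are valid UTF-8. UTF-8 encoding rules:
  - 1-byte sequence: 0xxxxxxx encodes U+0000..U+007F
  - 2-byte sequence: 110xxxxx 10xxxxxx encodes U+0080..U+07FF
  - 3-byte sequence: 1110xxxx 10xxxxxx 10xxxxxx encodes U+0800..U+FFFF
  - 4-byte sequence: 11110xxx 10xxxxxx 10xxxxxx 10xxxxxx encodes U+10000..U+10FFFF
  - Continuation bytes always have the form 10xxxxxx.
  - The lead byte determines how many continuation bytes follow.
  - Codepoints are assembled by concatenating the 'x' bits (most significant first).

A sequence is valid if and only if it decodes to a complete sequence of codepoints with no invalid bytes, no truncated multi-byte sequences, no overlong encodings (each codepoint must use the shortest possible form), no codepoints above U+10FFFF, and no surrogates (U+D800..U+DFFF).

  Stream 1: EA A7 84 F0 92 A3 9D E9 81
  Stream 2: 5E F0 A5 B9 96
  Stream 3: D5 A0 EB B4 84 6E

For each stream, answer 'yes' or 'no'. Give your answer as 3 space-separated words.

Stream 1: error at byte offset 9. INVALID
Stream 2: decodes cleanly. VALID
Stream 3: decodes cleanly. VALID

Answer: no yes yes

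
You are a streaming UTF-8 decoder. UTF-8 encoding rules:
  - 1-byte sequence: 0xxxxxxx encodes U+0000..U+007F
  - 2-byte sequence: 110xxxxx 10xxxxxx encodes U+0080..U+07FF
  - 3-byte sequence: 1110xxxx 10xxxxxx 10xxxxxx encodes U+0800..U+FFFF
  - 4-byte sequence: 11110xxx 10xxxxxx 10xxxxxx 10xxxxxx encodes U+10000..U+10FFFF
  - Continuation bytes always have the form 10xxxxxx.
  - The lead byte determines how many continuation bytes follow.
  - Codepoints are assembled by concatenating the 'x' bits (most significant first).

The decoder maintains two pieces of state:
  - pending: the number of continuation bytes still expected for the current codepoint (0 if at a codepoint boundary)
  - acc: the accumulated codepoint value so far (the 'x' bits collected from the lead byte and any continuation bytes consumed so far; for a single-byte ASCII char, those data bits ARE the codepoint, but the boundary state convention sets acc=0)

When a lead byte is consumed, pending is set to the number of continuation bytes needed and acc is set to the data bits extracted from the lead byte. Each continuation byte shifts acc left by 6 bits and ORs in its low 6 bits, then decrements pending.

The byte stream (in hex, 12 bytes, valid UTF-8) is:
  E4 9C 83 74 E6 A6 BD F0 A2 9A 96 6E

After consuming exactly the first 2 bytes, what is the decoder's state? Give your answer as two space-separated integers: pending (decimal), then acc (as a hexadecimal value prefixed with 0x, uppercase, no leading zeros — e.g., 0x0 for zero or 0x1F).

Answer: 1 0x11C

Derivation:
Byte[0]=E4: 3-byte lead. pending=2, acc=0x4
Byte[1]=9C: continuation. acc=(acc<<6)|0x1C=0x11C, pending=1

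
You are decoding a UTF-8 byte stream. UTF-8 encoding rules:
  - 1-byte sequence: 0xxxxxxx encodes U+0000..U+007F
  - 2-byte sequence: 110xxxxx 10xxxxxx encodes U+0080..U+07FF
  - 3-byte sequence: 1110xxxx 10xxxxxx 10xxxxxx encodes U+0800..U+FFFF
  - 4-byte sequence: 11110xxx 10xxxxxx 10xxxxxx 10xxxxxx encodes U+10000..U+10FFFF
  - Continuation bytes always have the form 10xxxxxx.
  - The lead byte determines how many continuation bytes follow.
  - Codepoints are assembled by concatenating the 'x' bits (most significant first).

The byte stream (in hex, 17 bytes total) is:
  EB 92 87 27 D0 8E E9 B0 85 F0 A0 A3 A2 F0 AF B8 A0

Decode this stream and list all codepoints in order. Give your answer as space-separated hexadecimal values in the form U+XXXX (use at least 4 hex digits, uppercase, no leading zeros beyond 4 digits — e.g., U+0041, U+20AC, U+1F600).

Answer: U+B487 U+0027 U+040E U+9C05 U+208E2 U+2FE20

Derivation:
Byte[0]=EB: 3-byte lead, need 2 cont bytes. acc=0xB
Byte[1]=92: continuation. acc=(acc<<6)|0x12=0x2D2
Byte[2]=87: continuation. acc=(acc<<6)|0x07=0xB487
Completed: cp=U+B487 (starts at byte 0)
Byte[3]=27: 1-byte ASCII. cp=U+0027
Byte[4]=D0: 2-byte lead, need 1 cont bytes. acc=0x10
Byte[5]=8E: continuation. acc=(acc<<6)|0x0E=0x40E
Completed: cp=U+040E (starts at byte 4)
Byte[6]=E9: 3-byte lead, need 2 cont bytes. acc=0x9
Byte[7]=B0: continuation. acc=(acc<<6)|0x30=0x270
Byte[8]=85: continuation. acc=(acc<<6)|0x05=0x9C05
Completed: cp=U+9C05 (starts at byte 6)
Byte[9]=F0: 4-byte lead, need 3 cont bytes. acc=0x0
Byte[10]=A0: continuation. acc=(acc<<6)|0x20=0x20
Byte[11]=A3: continuation. acc=(acc<<6)|0x23=0x823
Byte[12]=A2: continuation. acc=(acc<<6)|0x22=0x208E2
Completed: cp=U+208E2 (starts at byte 9)
Byte[13]=F0: 4-byte lead, need 3 cont bytes. acc=0x0
Byte[14]=AF: continuation. acc=(acc<<6)|0x2F=0x2F
Byte[15]=B8: continuation. acc=(acc<<6)|0x38=0xBF8
Byte[16]=A0: continuation. acc=(acc<<6)|0x20=0x2FE20
Completed: cp=U+2FE20 (starts at byte 13)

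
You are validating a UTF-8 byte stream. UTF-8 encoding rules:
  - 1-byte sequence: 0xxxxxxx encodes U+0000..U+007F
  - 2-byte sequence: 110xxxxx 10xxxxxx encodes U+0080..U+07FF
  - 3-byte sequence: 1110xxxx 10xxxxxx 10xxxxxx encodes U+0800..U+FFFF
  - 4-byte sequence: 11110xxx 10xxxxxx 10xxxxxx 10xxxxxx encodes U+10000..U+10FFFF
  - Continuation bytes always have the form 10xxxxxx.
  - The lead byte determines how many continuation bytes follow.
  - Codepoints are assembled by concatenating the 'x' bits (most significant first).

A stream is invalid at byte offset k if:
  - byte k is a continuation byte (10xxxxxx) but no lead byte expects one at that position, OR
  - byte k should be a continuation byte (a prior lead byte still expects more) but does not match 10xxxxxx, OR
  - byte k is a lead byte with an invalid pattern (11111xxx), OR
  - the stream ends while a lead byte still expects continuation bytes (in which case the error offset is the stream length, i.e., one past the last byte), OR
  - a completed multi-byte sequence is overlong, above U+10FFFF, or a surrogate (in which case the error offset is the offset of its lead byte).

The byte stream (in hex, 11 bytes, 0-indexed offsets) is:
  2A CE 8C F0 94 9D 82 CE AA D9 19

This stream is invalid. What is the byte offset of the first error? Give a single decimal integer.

Answer: 10

Derivation:
Byte[0]=2A: 1-byte ASCII. cp=U+002A
Byte[1]=CE: 2-byte lead, need 1 cont bytes. acc=0xE
Byte[2]=8C: continuation. acc=(acc<<6)|0x0C=0x38C
Completed: cp=U+038C (starts at byte 1)
Byte[3]=F0: 4-byte lead, need 3 cont bytes. acc=0x0
Byte[4]=94: continuation. acc=(acc<<6)|0x14=0x14
Byte[5]=9D: continuation. acc=(acc<<6)|0x1D=0x51D
Byte[6]=82: continuation. acc=(acc<<6)|0x02=0x14742
Completed: cp=U+14742 (starts at byte 3)
Byte[7]=CE: 2-byte lead, need 1 cont bytes. acc=0xE
Byte[8]=AA: continuation. acc=(acc<<6)|0x2A=0x3AA
Completed: cp=U+03AA (starts at byte 7)
Byte[9]=D9: 2-byte lead, need 1 cont bytes. acc=0x19
Byte[10]=19: expected 10xxxxxx continuation. INVALID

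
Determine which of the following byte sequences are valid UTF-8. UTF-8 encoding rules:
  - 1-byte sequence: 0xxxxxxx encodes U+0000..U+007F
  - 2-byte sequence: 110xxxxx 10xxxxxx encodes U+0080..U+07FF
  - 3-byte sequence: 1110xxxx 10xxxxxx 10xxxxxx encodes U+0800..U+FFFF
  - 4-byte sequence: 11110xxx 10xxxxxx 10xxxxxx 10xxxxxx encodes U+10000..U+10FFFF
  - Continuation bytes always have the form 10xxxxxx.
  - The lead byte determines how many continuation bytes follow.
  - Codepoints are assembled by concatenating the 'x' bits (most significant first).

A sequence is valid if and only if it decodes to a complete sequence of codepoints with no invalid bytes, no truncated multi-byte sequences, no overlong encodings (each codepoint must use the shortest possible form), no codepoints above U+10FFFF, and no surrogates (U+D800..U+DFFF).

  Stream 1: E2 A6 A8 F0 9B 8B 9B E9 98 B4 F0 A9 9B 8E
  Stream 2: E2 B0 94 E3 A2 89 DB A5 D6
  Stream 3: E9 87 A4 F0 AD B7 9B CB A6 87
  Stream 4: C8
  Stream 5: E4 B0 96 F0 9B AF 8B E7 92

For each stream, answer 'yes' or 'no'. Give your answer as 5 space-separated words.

Stream 1: decodes cleanly. VALID
Stream 2: error at byte offset 9. INVALID
Stream 3: error at byte offset 9. INVALID
Stream 4: error at byte offset 1. INVALID
Stream 5: error at byte offset 9. INVALID

Answer: yes no no no no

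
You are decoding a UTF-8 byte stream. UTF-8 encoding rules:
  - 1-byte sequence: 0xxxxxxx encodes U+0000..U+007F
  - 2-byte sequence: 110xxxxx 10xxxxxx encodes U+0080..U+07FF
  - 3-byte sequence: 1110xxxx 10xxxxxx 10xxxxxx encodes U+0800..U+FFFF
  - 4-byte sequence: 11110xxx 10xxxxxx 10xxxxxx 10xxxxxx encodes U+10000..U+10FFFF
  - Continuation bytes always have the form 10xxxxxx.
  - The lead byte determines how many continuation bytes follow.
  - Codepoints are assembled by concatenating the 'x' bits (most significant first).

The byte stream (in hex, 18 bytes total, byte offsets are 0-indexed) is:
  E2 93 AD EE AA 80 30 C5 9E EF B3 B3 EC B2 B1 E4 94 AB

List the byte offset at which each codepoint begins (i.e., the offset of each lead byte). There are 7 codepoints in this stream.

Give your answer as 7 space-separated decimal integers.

Answer: 0 3 6 7 9 12 15

Derivation:
Byte[0]=E2: 3-byte lead, need 2 cont bytes. acc=0x2
Byte[1]=93: continuation. acc=(acc<<6)|0x13=0x93
Byte[2]=AD: continuation. acc=(acc<<6)|0x2D=0x24ED
Completed: cp=U+24ED (starts at byte 0)
Byte[3]=EE: 3-byte lead, need 2 cont bytes. acc=0xE
Byte[4]=AA: continuation. acc=(acc<<6)|0x2A=0x3AA
Byte[5]=80: continuation. acc=(acc<<6)|0x00=0xEA80
Completed: cp=U+EA80 (starts at byte 3)
Byte[6]=30: 1-byte ASCII. cp=U+0030
Byte[7]=C5: 2-byte lead, need 1 cont bytes. acc=0x5
Byte[8]=9E: continuation. acc=(acc<<6)|0x1E=0x15E
Completed: cp=U+015E (starts at byte 7)
Byte[9]=EF: 3-byte lead, need 2 cont bytes. acc=0xF
Byte[10]=B3: continuation. acc=(acc<<6)|0x33=0x3F3
Byte[11]=B3: continuation. acc=(acc<<6)|0x33=0xFCF3
Completed: cp=U+FCF3 (starts at byte 9)
Byte[12]=EC: 3-byte lead, need 2 cont bytes. acc=0xC
Byte[13]=B2: continuation. acc=(acc<<6)|0x32=0x332
Byte[14]=B1: continuation. acc=(acc<<6)|0x31=0xCCB1
Completed: cp=U+CCB1 (starts at byte 12)
Byte[15]=E4: 3-byte lead, need 2 cont bytes. acc=0x4
Byte[16]=94: continuation. acc=(acc<<6)|0x14=0x114
Byte[17]=AB: continuation. acc=(acc<<6)|0x2B=0x452B
Completed: cp=U+452B (starts at byte 15)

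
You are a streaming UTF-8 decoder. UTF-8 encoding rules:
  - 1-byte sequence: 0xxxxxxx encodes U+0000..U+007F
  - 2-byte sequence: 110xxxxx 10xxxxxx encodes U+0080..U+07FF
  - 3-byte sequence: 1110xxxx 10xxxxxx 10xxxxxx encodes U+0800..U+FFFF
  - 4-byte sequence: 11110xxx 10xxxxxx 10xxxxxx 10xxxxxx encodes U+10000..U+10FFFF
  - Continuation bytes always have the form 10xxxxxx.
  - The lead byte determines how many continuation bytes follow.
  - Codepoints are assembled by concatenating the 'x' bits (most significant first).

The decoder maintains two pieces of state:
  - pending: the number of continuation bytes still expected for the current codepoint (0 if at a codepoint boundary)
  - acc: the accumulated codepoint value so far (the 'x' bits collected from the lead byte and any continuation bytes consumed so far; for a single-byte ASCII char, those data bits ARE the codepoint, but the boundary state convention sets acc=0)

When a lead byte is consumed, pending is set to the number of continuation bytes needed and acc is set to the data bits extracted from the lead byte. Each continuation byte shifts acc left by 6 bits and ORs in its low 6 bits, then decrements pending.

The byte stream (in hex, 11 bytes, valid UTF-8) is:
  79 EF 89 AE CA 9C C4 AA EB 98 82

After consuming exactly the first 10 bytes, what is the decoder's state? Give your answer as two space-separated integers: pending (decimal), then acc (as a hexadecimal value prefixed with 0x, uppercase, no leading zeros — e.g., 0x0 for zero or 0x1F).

Answer: 1 0x2D8

Derivation:
Byte[0]=79: 1-byte. pending=0, acc=0x0
Byte[1]=EF: 3-byte lead. pending=2, acc=0xF
Byte[2]=89: continuation. acc=(acc<<6)|0x09=0x3C9, pending=1
Byte[3]=AE: continuation. acc=(acc<<6)|0x2E=0xF26E, pending=0
Byte[4]=CA: 2-byte lead. pending=1, acc=0xA
Byte[5]=9C: continuation. acc=(acc<<6)|0x1C=0x29C, pending=0
Byte[6]=C4: 2-byte lead. pending=1, acc=0x4
Byte[7]=AA: continuation. acc=(acc<<6)|0x2A=0x12A, pending=0
Byte[8]=EB: 3-byte lead. pending=2, acc=0xB
Byte[9]=98: continuation. acc=(acc<<6)|0x18=0x2D8, pending=1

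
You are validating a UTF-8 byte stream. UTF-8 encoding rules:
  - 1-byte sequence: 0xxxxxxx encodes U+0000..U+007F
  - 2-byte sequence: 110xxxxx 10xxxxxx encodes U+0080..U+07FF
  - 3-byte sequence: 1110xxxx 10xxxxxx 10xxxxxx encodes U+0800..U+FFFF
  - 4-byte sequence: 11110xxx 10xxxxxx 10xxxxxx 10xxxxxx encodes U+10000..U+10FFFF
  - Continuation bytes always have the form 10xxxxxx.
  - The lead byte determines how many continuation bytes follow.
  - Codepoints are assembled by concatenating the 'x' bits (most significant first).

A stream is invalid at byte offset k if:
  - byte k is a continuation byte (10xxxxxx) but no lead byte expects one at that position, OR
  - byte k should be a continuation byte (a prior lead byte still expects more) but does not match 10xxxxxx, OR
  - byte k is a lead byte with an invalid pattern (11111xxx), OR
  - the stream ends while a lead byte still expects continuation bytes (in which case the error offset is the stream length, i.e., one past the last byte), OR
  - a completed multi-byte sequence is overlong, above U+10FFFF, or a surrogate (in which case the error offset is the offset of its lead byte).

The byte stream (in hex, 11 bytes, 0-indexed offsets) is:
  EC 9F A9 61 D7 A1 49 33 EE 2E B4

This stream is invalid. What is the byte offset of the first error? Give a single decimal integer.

Byte[0]=EC: 3-byte lead, need 2 cont bytes. acc=0xC
Byte[1]=9F: continuation. acc=(acc<<6)|0x1F=0x31F
Byte[2]=A9: continuation. acc=(acc<<6)|0x29=0xC7E9
Completed: cp=U+C7E9 (starts at byte 0)
Byte[3]=61: 1-byte ASCII. cp=U+0061
Byte[4]=D7: 2-byte lead, need 1 cont bytes. acc=0x17
Byte[5]=A1: continuation. acc=(acc<<6)|0x21=0x5E1
Completed: cp=U+05E1 (starts at byte 4)
Byte[6]=49: 1-byte ASCII. cp=U+0049
Byte[7]=33: 1-byte ASCII. cp=U+0033
Byte[8]=EE: 3-byte lead, need 2 cont bytes. acc=0xE
Byte[9]=2E: expected 10xxxxxx continuation. INVALID

Answer: 9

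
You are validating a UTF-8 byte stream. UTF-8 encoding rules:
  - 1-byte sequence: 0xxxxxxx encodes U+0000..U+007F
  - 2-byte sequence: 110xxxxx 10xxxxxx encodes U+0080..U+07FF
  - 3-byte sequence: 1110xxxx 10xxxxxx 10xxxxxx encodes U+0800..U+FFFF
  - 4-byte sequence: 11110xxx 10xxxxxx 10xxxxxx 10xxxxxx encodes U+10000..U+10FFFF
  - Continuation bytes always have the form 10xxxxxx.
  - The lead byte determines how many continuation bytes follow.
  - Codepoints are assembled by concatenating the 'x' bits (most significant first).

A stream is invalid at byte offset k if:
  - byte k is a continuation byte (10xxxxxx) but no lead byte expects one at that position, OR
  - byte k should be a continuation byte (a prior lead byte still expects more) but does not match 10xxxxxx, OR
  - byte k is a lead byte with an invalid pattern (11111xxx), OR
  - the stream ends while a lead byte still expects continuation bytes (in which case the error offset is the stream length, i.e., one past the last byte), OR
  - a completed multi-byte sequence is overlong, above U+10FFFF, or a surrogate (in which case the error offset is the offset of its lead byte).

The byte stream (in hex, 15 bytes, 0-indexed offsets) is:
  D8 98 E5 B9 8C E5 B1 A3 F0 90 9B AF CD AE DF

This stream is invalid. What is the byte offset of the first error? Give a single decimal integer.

Answer: 15

Derivation:
Byte[0]=D8: 2-byte lead, need 1 cont bytes. acc=0x18
Byte[1]=98: continuation. acc=(acc<<6)|0x18=0x618
Completed: cp=U+0618 (starts at byte 0)
Byte[2]=E5: 3-byte lead, need 2 cont bytes. acc=0x5
Byte[3]=B9: continuation. acc=(acc<<6)|0x39=0x179
Byte[4]=8C: continuation. acc=(acc<<6)|0x0C=0x5E4C
Completed: cp=U+5E4C (starts at byte 2)
Byte[5]=E5: 3-byte lead, need 2 cont bytes. acc=0x5
Byte[6]=B1: continuation. acc=(acc<<6)|0x31=0x171
Byte[7]=A3: continuation. acc=(acc<<6)|0x23=0x5C63
Completed: cp=U+5C63 (starts at byte 5)
Byte[8]=F0: 4-byte lead, need 3 cont bytes. acc=0x0
Byte[9]=90: continuation. acc=(acc<<6)|0x10=0x10
Byte[10]=9B: continuation. acc=(acc<<6)|0x1B=0x41B
Byte[11]=AF: continuation. acc=(acc<<6)|0x2F=0x106EF
Completed: cp=U+106EF (starts at byte 8)
Byte[12]=CD: 2-byte lead, need 1 cont bytes. acc=0xD
Byte[13]=AE: continuation. acc=(acc<<6)|0x2E=0x36E
Completed: cp=U+036E (starts at byte 12)
Byte[14]=DF: 2-byte lead, need 1 cont bytes. acc=0x1F
Byte[15]: stream ended, expected continuation. INVALID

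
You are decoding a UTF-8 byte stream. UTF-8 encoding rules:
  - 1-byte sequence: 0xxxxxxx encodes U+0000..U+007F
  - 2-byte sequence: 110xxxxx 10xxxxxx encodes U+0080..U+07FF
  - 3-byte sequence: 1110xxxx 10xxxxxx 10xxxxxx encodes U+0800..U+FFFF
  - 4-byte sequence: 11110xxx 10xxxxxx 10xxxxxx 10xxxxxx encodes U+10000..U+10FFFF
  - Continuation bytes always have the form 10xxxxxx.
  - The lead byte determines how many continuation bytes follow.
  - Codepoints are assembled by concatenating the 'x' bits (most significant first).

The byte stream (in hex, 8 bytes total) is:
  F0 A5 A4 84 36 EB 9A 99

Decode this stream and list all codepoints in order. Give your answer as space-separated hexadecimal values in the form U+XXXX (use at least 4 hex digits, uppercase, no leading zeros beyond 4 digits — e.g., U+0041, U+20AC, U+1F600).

Byte[0]=F0: 4-byte lead, need 3 cont bytes. acc=0x0
Byte[1]=A5: continuation. acc=(acc<<6)|0x25=0x25
Byte[2]=A4: continuation. acc=(acc<<6)|0x24=0x964
Byte[3]=84: continuation. acc=(acc<<6)|0x04=0x25904
Completed: cp=U+25904 (starts at byte 0)
Byte[4]=36: 1-byte ASCII. cp=U+0036
Byte[5]=EB: 3-byte lead, need 2 cont bytes. acc=0xB
Byte[6]=9A: continuation. acc=(acc<<6)|0x1A=0x2DA
Byte[7]=99: continuation. acc=(acc<<6)|0x19=0xB699
Completed: cp=U+B699 (starts at byte 5)

Answer: U+25904 U+0036 U+B699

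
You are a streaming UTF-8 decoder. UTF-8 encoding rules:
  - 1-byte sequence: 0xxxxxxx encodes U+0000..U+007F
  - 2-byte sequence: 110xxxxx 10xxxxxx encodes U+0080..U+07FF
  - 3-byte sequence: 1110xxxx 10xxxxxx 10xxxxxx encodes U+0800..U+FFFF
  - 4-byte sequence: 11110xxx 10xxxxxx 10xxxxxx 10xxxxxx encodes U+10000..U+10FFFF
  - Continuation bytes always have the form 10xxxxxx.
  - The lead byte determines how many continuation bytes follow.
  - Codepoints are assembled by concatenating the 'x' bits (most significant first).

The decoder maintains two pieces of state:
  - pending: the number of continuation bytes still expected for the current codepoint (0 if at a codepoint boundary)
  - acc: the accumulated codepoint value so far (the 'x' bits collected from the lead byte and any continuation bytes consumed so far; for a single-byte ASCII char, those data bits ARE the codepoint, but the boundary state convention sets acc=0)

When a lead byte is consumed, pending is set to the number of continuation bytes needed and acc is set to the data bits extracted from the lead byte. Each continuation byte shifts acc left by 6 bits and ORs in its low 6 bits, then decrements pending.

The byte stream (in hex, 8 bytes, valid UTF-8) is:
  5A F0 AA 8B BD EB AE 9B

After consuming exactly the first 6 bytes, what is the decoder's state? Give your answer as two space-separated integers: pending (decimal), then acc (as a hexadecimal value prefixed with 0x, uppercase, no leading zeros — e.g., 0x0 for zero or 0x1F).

Byte[0]=5A: 1-byte. pending=0, acc=0x0
Byte[1]=F0: 4-byte lead. pending=3, acc=0x0
Byte[2]=AA: continuation. acc=(acc<<6)|0x2A=0x2A, pending=2
Byte[3]=8B: continuation. acc=(acc<<6)|0x0B=0xA8B, pending=1
Byte[4]=BD: continuation. acc=(acc<<6)|0x3D=0x2A2FD, pending=0
Byte[5]=EB: 3-byte lead. pending=2, acc=0xB

Answer: 2 0xB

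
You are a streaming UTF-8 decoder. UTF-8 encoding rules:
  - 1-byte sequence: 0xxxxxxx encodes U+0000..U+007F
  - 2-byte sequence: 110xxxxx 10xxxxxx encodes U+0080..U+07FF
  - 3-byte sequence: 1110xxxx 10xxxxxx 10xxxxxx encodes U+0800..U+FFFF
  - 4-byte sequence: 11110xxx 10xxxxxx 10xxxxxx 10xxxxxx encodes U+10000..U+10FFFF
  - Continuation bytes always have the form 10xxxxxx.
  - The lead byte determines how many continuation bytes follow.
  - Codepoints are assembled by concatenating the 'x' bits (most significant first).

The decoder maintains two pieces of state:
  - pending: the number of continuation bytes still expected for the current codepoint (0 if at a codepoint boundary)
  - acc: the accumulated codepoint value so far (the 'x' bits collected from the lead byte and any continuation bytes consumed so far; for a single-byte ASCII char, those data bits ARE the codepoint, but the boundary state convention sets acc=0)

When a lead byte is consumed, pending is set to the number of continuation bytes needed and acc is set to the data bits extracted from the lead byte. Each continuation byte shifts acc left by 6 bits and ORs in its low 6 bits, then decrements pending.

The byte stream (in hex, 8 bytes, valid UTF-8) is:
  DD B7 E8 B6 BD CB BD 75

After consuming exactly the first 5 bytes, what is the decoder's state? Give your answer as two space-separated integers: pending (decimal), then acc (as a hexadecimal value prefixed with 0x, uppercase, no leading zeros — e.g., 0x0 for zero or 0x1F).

Answer: 0 0x8DBD

Derivation:
Byte[0]=DD: 2-byte lead. pending=1, acc=0x1D
Byte[1]=B7: continuation. acc=(acc<<6)|0x37=0x777, pending=0
Byte[2]=E8: 3-byte lead. pending=2, acc=0x8
Byte[3]=B6: continuation. acc=(acc<<6)|0x36=0x236, pending=1
Byte[4]=BD: continuation. acc=(acc<<6)|0x3D=0x8DBD, pending=0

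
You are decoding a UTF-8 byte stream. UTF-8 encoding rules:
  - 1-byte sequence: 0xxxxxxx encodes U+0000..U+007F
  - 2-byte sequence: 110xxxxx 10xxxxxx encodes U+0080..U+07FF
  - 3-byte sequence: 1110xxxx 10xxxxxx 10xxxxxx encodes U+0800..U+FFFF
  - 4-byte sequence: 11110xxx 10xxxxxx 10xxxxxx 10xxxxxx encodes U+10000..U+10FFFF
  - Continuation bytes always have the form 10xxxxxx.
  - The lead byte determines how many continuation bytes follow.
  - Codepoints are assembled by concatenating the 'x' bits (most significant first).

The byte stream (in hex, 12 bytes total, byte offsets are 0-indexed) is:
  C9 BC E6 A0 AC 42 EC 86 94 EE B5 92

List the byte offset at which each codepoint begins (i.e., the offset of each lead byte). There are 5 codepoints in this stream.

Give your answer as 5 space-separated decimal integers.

Byte[0]=C9: 2-byte lead, need 1 cont bytes. acc=0x9
Byte[1]=BC: continuation. acc=(acc<<6)|0x3C=0x27C
Completed: cp=U+027C (starts at byte 0)
Byte[2]=E6: 3-byte lead, need 2 cont bytes. acc=0x6
Byte[3]=A0: continuation. acc=(acc<<6)|0x20=0x1A0
Byte[4]=AC: continuation. acc=(acc<<6)|0x2C=0x682C
Completed: cp=U+682C (starts at byte 2)
Byte[5]=42: 1-byte ASCII. cp=U+0042
Byte[6]=EC: 3-byte lead, need 2 cont bytes. acc=0xC
Byte[7]=86: continuation. acc=(acc<<6)|0x06=0x306
Byte[8]=94: continuation. acc=(acc<<6)|0x14=0xC194
Completed: cp=U+C194 (starts at byte 6)
Byte[9]=EE: 3-byte lead, need 2 cont bytes. acc=0xE
Byte[10]=B5: continuation. acc=(acc<<6)|0x35=0x3B5
Byte[11]=92: continuation. acc=(acc<<6)|0x12=0xED52
Completed: cp=U+ED52 (starts at byte 9)

Answer: 0 2 5 6 9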